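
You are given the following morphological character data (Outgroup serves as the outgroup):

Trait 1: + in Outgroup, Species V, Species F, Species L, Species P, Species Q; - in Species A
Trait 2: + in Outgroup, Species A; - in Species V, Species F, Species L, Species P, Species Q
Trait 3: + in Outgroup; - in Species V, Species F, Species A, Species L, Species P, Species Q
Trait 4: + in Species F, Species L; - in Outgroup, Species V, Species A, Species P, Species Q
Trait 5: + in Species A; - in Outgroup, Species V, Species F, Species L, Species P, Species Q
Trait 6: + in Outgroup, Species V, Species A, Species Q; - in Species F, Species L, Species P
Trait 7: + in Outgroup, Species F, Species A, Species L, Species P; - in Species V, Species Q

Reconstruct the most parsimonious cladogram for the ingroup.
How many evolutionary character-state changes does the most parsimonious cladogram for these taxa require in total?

7

Character polarity is set by the outgroup: the derived state is whichever differs from the outgroup's state, so for Trait 1, Trait 2, Trait 3, Trait 6, Trait 7 the derived state is '-', and for the remaining characters it is '+'.
Trait 1: derived state '-' in Species A only — an autapomorphy, so it tells us nothing about relationships among taxa.
Trait 2: derived state '-' in Species F, Species L, Species P, Species Q, and Species V only — synapomorphy for {Species F, Species L, Species P, Species Q, Species V}.
All ingroup taxa share the derived state '-' for Trait 3; it defines the ingroup but does not resolve relationships within it.
Trait 4: derived state '+' in Species F and Species L only — synapomorphy for {Species F, Species L}.
Trait 5 (derived state '+') is unique to Species A (autapomorphy; uninformative for grouping).
Trait 6: derived state '-' in Species F, Species L, and Species P only — synapomorphy for {Species F, Species L, Species P}.
Trait 7 (derived state '-') is shared by Species Q and Species V — a synapomorphy uniting that clade.
Most parsimonious ingroup topology: (((Species V,Species Q),((Species F,Species L),Species P)),Species A).
Changes per character on this tree: Trait 1: 1; Trait 2: 1; Trait 3: 1; Trait 4: 1; Trait 5: 1; Trait 6: 1; Trait 7: 1.
Total = 7.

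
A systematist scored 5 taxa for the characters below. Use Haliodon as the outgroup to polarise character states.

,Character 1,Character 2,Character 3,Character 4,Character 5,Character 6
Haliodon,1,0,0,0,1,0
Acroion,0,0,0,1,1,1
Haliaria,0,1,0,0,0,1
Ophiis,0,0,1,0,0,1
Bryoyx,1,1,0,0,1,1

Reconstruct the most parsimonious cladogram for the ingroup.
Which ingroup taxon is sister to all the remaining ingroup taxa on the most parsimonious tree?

Bryoyx

Character polarity is set by the outgroup: the derived state is whichever differs from the outgroup's state, so for Character 1, Character 5 the derived state is '0', and for the remaining characters it is '1'.
Character 1: derived state '0' in Acroion, Haliaria, and Ophiis only — synapomorphy for {Acroion, Haliaria, Ophiis}.
Character 2 (state '1') occurs in Bryoyx and Haliaria but conflicts with the nesting implied by the other characters — most parsimoniously interpreted as homoplasy.
Character 3: derived state '1' in Ophiis only — an autapomorphy, so it tells us nothing about relationships among taxa.
Character 4 (derived state '1') is unique to Acroion (autapomorphy; uninformative for grouping).
Character 5 (derived state '0') is shared by Haliaria and Ophiis — a synapomorphy uniting that clade.
All ingroup taxa share the derived state '1' for Character 6; it defines the ingroup but does not resolve relationships within it.
Most parsimonious ingroup topology: ((Acroion,(Haliaria,Ophiis)),Bryoyx).
Bryoyx is sister to the clade containing all other ingroup taxa, so it is the earliest-diverging (most basal) ingroup lineage.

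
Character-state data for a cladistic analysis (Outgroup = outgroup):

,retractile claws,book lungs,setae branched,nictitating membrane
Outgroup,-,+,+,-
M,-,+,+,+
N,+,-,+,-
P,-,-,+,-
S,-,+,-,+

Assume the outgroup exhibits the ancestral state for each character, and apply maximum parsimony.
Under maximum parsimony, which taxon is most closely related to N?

Character polarity is set by the outgroup: the derived state is whichever differs from the outgroup's state, so for book lungs, setae branched the derived state is '-', and for the remaining characters it is '+'.
retractile claws (derived state '+') is unique to N (autapomorphy; uninformative for grouping).
Only N and P show the derived state '-' for book lungs, supporting them as a clade.
setae branched: derived state '-' in S only — an autapomorphy, so it tells us nothing about relationships among taxa.
Only M and S show the derived state '+' for nictitating membrane, supporting them as a clade.
Most parsimonious ingroup topology: ((M,S),(N,P)).
N and P form a cherry on this tree, so they are sister taxa.

P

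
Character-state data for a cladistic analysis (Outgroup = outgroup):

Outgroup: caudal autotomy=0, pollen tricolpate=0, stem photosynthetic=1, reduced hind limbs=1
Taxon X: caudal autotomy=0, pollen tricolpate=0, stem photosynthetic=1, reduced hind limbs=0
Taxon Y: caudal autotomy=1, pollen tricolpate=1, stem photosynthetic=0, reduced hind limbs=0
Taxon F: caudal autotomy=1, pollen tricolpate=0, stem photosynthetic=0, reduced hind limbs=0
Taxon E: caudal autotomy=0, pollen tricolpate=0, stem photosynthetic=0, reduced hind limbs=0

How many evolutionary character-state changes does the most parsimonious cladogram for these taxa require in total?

Character polarity is set by the outgroup: the derived state is whichever differs from the outgroup's state, so for stem photosynthetic, reduced hind limbs the derived state is '0', and for the remaining characters it is '1'.
caudal autotomy: derived state '1' in Taxon F and Taxon Y only — synapomorphy for {Taxon F, Taxon Y}.
pollen tricolpate (derived state '1') is unique to Taxon Y (autapomorphy; uninformative for grouping).
stem photosynthetic: derived state '0' in Taxon E, Taxon F, and Taxon Y only — synapomorphy for {Taxon E, Taxon F, Taxon Y}.
reduced hind limbs (derived state '0') is shared by all ingroup taxa — unites the whole ingroup.
Most parsimonious ingroup topology: (Taxon X,((Taxon Y,Taxon F),Taxon E)).
Changes per character on this tree: caudal autotomy: 1; pollen tricolpate: 1; stem photosynthetic: 1; reduced hind limbs: 1.
Total = 4.

4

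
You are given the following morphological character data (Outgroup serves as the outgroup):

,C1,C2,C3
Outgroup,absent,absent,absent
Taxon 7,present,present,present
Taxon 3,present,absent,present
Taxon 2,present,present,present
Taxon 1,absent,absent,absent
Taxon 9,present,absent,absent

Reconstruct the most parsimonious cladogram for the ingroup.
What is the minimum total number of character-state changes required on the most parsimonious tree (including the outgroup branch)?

3

The outgroup has state 'absent' for every character, so 'present' is the derived state throughout.
Only Taxon 2, Taxon 3, Taxon 7, and Taxon 9 show the derived state 'present' for C1, supporting them as a clade.
C2: derived state 'present' in Taxon 2 and Taxon 7 only — synapomorphy for {Taxon 2, Taxon 7}.
Only Taxon 2, Taxon 3, and Taxon 7 show the derived state 'present' for C3, supporting them as a clade.
Most parsimonious ingroup topology: ((((Taxon 7,Taxon 2),Taxon 3),Taxon 9),Taxon 1).
Changes per character on this tree: C1: 1; C2: 1; C3: 1.
Total = 3.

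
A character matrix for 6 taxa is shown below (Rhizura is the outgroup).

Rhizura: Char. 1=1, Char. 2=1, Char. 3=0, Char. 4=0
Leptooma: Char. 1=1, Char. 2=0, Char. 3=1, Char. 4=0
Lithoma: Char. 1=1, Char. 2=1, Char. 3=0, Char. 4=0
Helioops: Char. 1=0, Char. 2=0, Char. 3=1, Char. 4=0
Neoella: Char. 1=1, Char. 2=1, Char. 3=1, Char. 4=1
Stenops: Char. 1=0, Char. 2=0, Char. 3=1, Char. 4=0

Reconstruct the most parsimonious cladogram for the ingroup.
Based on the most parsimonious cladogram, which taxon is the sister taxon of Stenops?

Helioops

Character polarity is set by the outgroup: the derived state is whichever differs from the outgroup's state, so for Char. 1, Char. 2 the derived state is '0', and for the remaining characters it is '1'.
Only Helioops and Stenops show the derived state '0' for Char. 1, supporting them as a clade.
Only Helioops, Leptooma, and Stenops show the derived state '0' for Char. 2, supporting them as a clade.
Char. 3: derived state '1' in Helioops, Leptooma, Neoella, and Stenops only — synapomorphy for {Helioops, Leptooma, Neoella, Stenops}.
Char. 4: derived state '1' in Neoella only — an autapomorphy, so it tells us nothing about relationships among taxa.
Most parsimonious ingroup topology: (((Leptooma,(Helioops,Stenops)),Neoella),Lithoma).
Stenops and Helioops form a cherry on this tree, so they are sister taxa.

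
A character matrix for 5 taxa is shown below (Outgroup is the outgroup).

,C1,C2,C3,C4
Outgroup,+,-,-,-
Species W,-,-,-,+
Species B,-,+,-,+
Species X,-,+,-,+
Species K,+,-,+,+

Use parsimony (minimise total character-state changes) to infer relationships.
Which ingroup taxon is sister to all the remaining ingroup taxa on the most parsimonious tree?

Species K

Character polarity is set by the outgroup: the derived state is whichever differs from the outgroup's state, so for C1 the derived state is '-', and for the remaining characters it is '+'.
C1: derived state '-' in Species B, Species W, and Species X only — synapomorphy for {Species B, Species W, Species X}.
Only Species B and Species X show the derived state '+' for C2, supporting them as a clade.
C3: derived state '+' in Species K only — an autapomorphy, so it tells us nothing about relationships among taxa.
C4 (derived state '+') is shared by all ingroup taxa — unites the whole ingroup.
Most parsimonious ingroup topology: ((Species W,(Species B,Species X)),Species K).
Species K is sister to the clade containing all other ingroup taxa, so it is the earliest-diverging (most basal) ingroup lineage.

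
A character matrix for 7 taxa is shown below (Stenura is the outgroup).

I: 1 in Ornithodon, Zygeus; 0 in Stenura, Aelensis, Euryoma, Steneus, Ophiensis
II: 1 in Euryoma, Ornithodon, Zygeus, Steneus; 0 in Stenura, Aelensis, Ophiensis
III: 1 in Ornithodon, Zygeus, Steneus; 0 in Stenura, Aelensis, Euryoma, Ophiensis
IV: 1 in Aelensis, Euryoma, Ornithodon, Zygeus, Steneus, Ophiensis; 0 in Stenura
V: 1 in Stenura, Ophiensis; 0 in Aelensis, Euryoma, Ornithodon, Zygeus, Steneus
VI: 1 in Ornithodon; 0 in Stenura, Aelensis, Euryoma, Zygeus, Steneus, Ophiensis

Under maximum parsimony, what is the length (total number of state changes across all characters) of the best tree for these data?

Character polarity is set by the outgroup: the derived state is whichever differs from the outgroup's state, so for V the derived state is '0', and for the remaining characters it is '1'.
I (derived state '1') is shared by Ornithodon and Zygeus — a synapomorphy uniting that clade.
Only Euryoma, Ornithodon, Steneus, and Zygeus show the derived state '1' for II, supporting them as a clade.
III: derived state '1' in Ornithodon, Steneus, and Zygeus only — synapomorphy for {Ornithodon, Steneus, Zygeus}.
IV (derived state '1') is shared by all ingroup taxa — unites the whole ingroup.
Only Aelensis, Euryoma, Ornithodon, Steneus, and Zygeus show the derived state '0' for V, supporting them as a clade.
VI (derived state '1') is unique to Ornithodon (autapomorphy; uninformative for grouping).
Most parsimonious ingroup topology: ((Aelensis,(Euryoma,((Ornithodon,Zygeus),Steneus))),Ophiensis).
Changes per character on this tree: I: 1; II: 1; III: 1; IV: 1; V: 1; VI: 1.
Total = 6.

6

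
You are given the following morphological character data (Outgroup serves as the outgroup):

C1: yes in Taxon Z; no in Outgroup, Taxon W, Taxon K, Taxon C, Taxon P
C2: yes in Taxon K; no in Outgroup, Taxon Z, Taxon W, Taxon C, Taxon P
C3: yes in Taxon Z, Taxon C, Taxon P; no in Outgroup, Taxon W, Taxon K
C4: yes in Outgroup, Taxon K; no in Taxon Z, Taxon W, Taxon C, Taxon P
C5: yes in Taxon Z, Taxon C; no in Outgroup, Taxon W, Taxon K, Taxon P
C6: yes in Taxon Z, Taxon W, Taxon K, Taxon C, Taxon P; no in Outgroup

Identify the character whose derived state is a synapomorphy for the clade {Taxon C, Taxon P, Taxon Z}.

Character polarity is set by the outgroup: the derived state is whichever differs from the outgroup's state, so for C4 the derived state is 'no', and for the remaining characters it is 'yes'.
C1 (derived state 'yes') is unique to Taxon Z (autapomorphy; uninformative for grouping).
C2: derived state 'yes' in Taxon K only — an autapomorphy, so it tells us nothing about relationships among taxa.
C3: derived state 'yes' in Taxon C, Taxon P, and Taxon Z only — synapomorphy for {Taxon C, Taxon P, Taxon Z}.
Only Taxon C, Taxon P, Taxon W, and Taxon Z show the derived state 'no' for C4, supporting them as a clade.
C5: derived state 'yes' in Taxon C and Taxon Z only — synapomorphy for {Taxon C, Taxon Z}.
C6 (derived state 'yes') is shared by all ingroup taxa — unites the whole ingroup.
Most parsimonious ingroup topology: ((((Taxon Z,Taxon C),Taxon P),Taxon W),Taxon K).
The clade {Taxon C, Taxon P, Taxon Z} is supported by C3: its derived state 'yes' occurs in exactly those taxa and in no other taxon (including the outgroup).

C3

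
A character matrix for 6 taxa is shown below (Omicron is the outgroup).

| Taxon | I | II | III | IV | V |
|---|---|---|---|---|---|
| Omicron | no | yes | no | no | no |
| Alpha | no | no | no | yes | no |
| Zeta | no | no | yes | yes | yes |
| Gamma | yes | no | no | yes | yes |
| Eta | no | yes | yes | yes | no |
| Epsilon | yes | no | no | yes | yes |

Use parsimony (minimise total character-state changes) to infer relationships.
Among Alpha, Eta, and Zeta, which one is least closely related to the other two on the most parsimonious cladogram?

Eta

Character polarity is set by the outgroup: the derived state is whichever differs from the outgroup's state, so for II the derived state is 'no', and for the remaining characters it is 'yes'.
Only Epsilon and Gamma show the derived state 'yes' for I, supporting them as a clade.
II: derived state 'no' in Alpha, Epsilon, Gamma, and Zeta only — synapomorphy for {Alpha, Epsilon, Gamma, Zeta}.
III groups Eta and Zeta, which is incompatible with the clades supported by the remaining characters; treating it as convergent (homoplasy) costs fewer steps than any alternative tree.
IV (derived state 'yes') is shared by all ingroup taxa — unites the whole ingroup.
V: derived state 'yes' in Epsilon, Gamma, and Zeta only — synapomorphy for {Epsilon, Gamma, Zeta}.
Most parsimonious ingroup topology: ((Alpha,(Zeta,(Gamma,Epsilon))),Eta).
Alpha and Zeta share a more recent common ancestor with each other than either does with Eta, so Eta is the least closely related of the three.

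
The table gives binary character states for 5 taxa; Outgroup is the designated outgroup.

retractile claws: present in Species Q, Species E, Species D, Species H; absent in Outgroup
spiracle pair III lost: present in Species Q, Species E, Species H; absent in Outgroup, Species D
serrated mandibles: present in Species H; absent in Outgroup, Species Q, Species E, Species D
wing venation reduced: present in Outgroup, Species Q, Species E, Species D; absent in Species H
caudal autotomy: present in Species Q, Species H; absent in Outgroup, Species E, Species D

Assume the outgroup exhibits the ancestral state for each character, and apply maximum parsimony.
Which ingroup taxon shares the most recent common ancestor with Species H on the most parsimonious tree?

Character polarity is set by the outgroup: the derived state is whichever differs from the outgroup's state, so for wing venation reduced the derived state is 'absent', and for the remaining characters it is 'present'.
retractile claws (derived state 'present') is shared by all ingroup taxa — unites the whole ingroup.
spiracle pair III lost: derived state 'present' in Species E, Species H, and Species Q only — synapomorphy for {Species E, Species H, Species Q}.
serrated mandibles (derived state 'present') is unique to Species H (autapomorphy; uninformative for grouping).
wing venation reduced (derived state 'absent') is unique to Species H (autapomorphy; uninformative for grouping).
caudal autotomy (derived state 'present') is shared by Species H and Species Q — a synapomorphy uniting that clade.
Most parsimonious ingroup topology: (((Species Q,Species H),Species E),Species D).
Species H and Species Q form a cherry on this tree, so they are sister taxa.

Species Q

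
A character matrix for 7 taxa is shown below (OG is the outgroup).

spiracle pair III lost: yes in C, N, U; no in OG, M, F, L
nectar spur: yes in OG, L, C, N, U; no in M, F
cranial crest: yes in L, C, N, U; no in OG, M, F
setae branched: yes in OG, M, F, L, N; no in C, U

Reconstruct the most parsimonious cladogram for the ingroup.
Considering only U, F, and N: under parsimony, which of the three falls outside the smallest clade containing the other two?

Character polarity is set by the outgroup: the derived state is whichever differs from the outgroup's state, so for nectar spur, setae branched the derived state is 'no', and for the remaining characters it is 'yes'.
spiracle pair III lost (derived state 'yes') is shared by C, N, and U — a synapomorphy uniting that clade.
nectar spur: derived state 'no' in F and M only — synapomorphy for {F, M}.
cranial crest: derived state 'yes' in C, L, N, and U only — synapomorphy for {C, L, N, U}.
setae branched (derived state 'no') is shared by C and U — a synapomorphy uniting that clade.
Most parsimonious ingroup topology: ((M,F),(L,((C,U),N))).
U and N share a more recent common ancestor with each other than either does with F, so F is the least closely related of the three.

F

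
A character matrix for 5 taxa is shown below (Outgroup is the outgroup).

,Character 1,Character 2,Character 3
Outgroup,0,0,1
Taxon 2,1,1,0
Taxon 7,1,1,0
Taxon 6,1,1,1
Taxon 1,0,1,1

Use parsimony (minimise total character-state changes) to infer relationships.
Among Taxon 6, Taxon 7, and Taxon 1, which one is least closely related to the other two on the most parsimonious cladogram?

Character polarity is set by the outgroup: the derived state is whichever differs from the outgroup's state, so for Character 3 the derived state is '0', and for the remaining characters it is '1'.
Only Taxon 2, Taxon 6, and Taxon 7 show the derived state '1' for Character 1, supporting them as a clade.
All ingroup taxa share the derived state '1' for Character 2; it defines the ingroup but does not resolve relationships within it.
Only Taxon 2 and Taxon 7 show the derived state '0' for Character 3, supporting them as a clade.
Most parsimonious ingroup topology: (((Taxon 2,Taxon 7),Taxon 6),Taxon 1).
Taxon 6 and Taxon 7 share a more recent common ancestor with each other than either does with Taxon 1, so Taxon 1 is the least closely related of the three.

Taxon 1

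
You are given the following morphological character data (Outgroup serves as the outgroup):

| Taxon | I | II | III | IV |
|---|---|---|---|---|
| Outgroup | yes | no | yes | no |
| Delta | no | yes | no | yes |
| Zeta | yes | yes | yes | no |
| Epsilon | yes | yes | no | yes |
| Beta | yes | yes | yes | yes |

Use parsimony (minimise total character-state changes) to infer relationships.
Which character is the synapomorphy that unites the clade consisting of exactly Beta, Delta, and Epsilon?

IV

Character polarity is set by the outgroup: the derived state is whichever differs from the outgroup's state, so for I, III the derived state is 'no', and for the remaining characters it is 'yes'.
I: derived state 'no' in Delta only — an autapomorphy, so it tells us nothing about relationships among taxa.
II (derived state 'yes') is shared by all ingroup taxa — unites the whole ingroup.
Only Delta and Epsilon show the derived state 'no' for III, supporting them as a clade.
Only Beta, Delta, and Epsilon show the derived state 'yes' for IV, supporting them as a clade.
Most parsimonious ingroup topology: (((Delta,Epsilon),Beta),Zeta).
The clade {Beta, Delta, Epsilon} is supported by IV: its derived state 'yes' occurs in exactly those taxa and in no other taxon (including the outgroup).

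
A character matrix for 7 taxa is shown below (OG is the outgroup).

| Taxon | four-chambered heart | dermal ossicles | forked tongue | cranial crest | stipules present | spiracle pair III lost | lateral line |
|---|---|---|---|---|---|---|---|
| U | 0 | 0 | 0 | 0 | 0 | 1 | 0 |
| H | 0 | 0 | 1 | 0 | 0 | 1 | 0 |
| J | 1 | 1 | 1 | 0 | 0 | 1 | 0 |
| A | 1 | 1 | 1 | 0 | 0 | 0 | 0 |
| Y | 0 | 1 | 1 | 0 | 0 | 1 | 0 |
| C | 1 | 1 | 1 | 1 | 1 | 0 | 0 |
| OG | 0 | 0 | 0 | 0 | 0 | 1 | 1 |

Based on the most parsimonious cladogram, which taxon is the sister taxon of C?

A

Character polarity is set by the outgroup: the derived state is whichever differs from the outgroup's state, so for spiracle pair III lost, lateral line the derived state is '0', and for the remaining characters it is '1'.
Only A, C, and J show the derived state '1' for four-chambered heart, supporting them as a clade.
Only A, C, J, and Y show the derived state '1' for dermal ossicles, supporting them as a clade.
Only A, C, H, J, and Y show the derived state '1' for forked tongue, supporting them as a clade.
cranial crest (derived state '1') is unique to C (autapomorphy; uninformative for grouping).
stipules present: derived state '1' in C only — an autapomorphy, so it tells us nothing about relationships among taxa.
spiracle pair III lost: derived state '0' in A and C only — synapomorphy for {A, C}.
All ingroup taxa share the derived state '0' for lateral line; it defines the ingroup but does not resolve relationships within it.
Most parsimonious ingroup topology: (U,((((C,A),J),Y),H)).
C and A form a cherry on this tree, so they are sister taxa.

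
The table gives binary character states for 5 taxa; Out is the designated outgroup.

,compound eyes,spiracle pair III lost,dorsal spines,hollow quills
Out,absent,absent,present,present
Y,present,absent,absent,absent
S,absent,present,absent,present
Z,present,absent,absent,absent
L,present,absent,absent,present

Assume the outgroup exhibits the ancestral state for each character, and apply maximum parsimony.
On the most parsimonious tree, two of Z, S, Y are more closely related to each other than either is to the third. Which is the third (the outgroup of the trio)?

Character polarity is set by the outgroup: the derived state is whichever differs from the outgroup's state, so for dorsal spines, hollow quills the derived state is 'absent', and for the remaining characters it is 'present'.
Only L, Y, and Z show the derived state 'present' for compound eyes, supporting them as a clade.
spiracle pair III lost: derived state 'present' in S only — an autapomorphy, so it tells us nothing about relationships among taxa.
All ingroup taxa share the derived state 'absent' for dorsal spines; it defines the ingroup but does not resolve relationships within it.
Only Y and Z show the derived state 'absent' for hollow quills, supporting them as a clade.
Most parsimonious ingroup topology: (((Y,Z),L),S).
Z and Y share a more recent common ancestor with each other than either does with S, so S is the least closely related of the three.

S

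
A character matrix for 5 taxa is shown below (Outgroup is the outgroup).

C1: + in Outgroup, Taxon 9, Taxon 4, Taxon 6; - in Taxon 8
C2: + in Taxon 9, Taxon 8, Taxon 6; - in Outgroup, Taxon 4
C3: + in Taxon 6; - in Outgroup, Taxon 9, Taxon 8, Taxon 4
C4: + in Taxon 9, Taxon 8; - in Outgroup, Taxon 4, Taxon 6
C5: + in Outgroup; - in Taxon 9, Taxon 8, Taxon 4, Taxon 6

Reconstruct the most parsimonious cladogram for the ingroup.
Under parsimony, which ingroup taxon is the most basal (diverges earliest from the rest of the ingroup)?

Taxon 4

Character polarity is set by the outgroup: the derived state is whichever differs from the outgroup's state, so for C1, C5 the derived state is '-', and for the remaining characters it is '+'.
C1 (derived state '-') is unique to Taxon 8 (autapomorphy; uninformative for grouping).
C2 (derived state '+') is shared by Taxon 6, Taxon 8, and Taxon 9 — a synapomorphy uniting that clade.
C3 (derived state '+') is unique to Taxon 6 (autapomorphy; uninformative for grouping).
C4 (derived state '+') is shared by Taxon 8 and Taxon 9 — a synapomorphy uniting that clade.
C5 (derived state '-') is shared by all ingroup taxa — unites the whole ingroup.
Most parsimonious ingroup topology: (((Taxon 9,Taxon 8),Taxon 6),Taxon 4).
Taxon 4 is sister to the clade containing all other ingroup taxa, so it is the earliest-diverging (most basal) ingroup lineage.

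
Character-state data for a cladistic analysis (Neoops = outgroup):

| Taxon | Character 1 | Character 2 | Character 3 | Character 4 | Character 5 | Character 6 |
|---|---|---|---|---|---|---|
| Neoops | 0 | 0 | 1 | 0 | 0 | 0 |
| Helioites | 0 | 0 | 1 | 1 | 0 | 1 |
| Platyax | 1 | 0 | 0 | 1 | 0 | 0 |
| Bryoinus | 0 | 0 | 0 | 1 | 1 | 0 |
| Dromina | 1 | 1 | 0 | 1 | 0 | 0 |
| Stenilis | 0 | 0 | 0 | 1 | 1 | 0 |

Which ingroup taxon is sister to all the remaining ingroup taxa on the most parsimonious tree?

Character polarity is set by the outgroup: the derived state is whichever differs from the outgroup's state, so for Character 3 the derived state is '0', and for the remaining characters it is '1'.
Character 1 (derived state '1') is shared by Dromina and Platyax — a synapomorphy uniting that clade.
Character 2: derived state '1' in Dromina only — an autapomorphy, so it tells us nothing about relationships among taxa.
Only Bryoinus, Dromina, Platyax, and Stenilis show the derived state '0' for Character 3, supporting them as a clade.
Character 4 (derived state '1') is shared by all ingroup taxa — unites the whole ingroup.
Character 5: derived state '1' in Bryoinus and Stenilis only — synapomorphy for {Bryoinus, Stenilis}.
Character 6: derived state '1' in Helioites only — an autapomorphy, so it tells us nothing about relationships among taxa.
Most parsimonious ingroup topology: (Helioites,((Platyax,Dromina),(Bryoinus,Stenilis))).
Helioites is sister to the clade containing all other ingroup taxa, so it is the earliest-diverging (most basal) ingroup lineage.

Helioites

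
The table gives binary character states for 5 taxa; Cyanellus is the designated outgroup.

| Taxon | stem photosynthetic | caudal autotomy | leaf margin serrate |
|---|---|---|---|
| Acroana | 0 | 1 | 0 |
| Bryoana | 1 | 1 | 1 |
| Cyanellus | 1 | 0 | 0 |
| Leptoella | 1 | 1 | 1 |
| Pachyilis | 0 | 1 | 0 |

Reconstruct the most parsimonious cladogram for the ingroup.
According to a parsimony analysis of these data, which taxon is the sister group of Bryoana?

Leptoella

Character polarity is set by the outgroup: the derived state is whichever differs from the outgroup's state, so for stem photosynthetic the derived state is '0', and for the remaining characters it is '1'.
Only Acroana and Pachyilis show the derived state '0' for stem photosynthetic, supporting them as a clade.
All ingroup taxa share the derived state '1' for caudal autotomy; it defines the ingroup but does not resolve relationships within it.
leaf margin serrate (derived state '1') is shared by Bryoana and Leptoella — a synapomorphy uniting that clade.
Most parsimonious ingroup topology: ((Bryoana,Leptoella),(Acroana,Pachyilis)).
Bryoana and Leptoella form a cherry on this tree, so they are sister taxa.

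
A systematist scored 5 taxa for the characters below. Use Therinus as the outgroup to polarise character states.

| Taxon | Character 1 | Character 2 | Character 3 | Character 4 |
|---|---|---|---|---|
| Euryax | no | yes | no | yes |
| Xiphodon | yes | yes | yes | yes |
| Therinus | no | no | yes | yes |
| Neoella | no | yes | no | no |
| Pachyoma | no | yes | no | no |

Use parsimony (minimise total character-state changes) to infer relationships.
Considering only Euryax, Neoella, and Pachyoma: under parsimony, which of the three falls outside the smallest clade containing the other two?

Euryax

Character polarity is set by the outgroup: the derived state is whichever differs from the outgroup's state, so for Character 3, Character 4 the derived state is 'no', and for the remaining characters it is 'yes'.
Character 1 (derived state 'yes') is unique to Xiphodon (autapomorphy; uninformative for grouping).
Character 2 (derived state 'yes') is shared by all ingroup taxa — unites the whole ingroup.
Character 3 (derived state 'no') is shared by Euryax, Neoella, and Pachyoma — a synapomorphy uniting that clade.
Only Neoella and Pachyoma show the derived state 'no' for Character 4, supporting them as a clade.
Most parsimonious ingroup topology: ((Euryax,(Pachyoma,Neoella)),Xiphodon).
Neoella and Pachyoma share a more recent common ancestor with each other than either does with Euryax, so Euryax is the least closely related of the three.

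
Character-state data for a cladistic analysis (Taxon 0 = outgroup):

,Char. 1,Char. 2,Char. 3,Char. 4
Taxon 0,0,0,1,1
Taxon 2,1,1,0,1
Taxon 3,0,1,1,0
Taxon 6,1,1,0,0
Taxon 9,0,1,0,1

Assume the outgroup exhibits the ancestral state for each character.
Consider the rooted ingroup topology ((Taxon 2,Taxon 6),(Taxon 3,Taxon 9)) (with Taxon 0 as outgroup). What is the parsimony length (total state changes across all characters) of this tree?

Map each character onto ((Taxon 2,Taxon 6),(Taxon 3,Taxon 9)) (rooted by Taxon 0) and count the minimum state changes it requires (Fitch parsimony):
Char. 1: 1; Char. 2: 1; Char. 3: 2; Char. 4: 2.
Total tree length = 6.

6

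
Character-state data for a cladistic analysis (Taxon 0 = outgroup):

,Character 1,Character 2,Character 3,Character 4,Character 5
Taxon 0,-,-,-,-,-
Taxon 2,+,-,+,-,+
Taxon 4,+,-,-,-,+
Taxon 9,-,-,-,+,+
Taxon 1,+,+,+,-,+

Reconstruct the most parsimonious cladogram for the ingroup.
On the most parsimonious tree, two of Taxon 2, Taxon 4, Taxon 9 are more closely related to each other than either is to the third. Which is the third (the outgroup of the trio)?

The outgroup has state '-' for every character, so '+' is the derived state throughout.
Character 1: derived state '+' in Taxon 1, Taxon 2, and Taxon 4 only — synapomorphy for {Taxon 1, Taxon 2, Taxon 4}.
Character 2: derived state '+' in Taxon 1 only — an autapomorphy, so it tells us nothing about relationships among taxa.
Character 3 (derived state '+') is shared by Taxon 1 and Taxon 2 — a synapomorphy uniting that clade.
Character 4: derived state '+' in Taxon 9 only — an autapomorphy, so it tells us nothing about relationships among taxa.
Character 5 (derived state '+') is shared by all ingroup taxa — unites the whole ingroup.
Most parsimonious ingroup topology: (((Taxon 2,Taxon 1),Taxon 4),Taxon 9).
Taxon 2 and Taxon 4 share a more recent common ancestor with each other than either does with Taxon 9, so Taxon 9 is the least closely related of the three.

Taxon 9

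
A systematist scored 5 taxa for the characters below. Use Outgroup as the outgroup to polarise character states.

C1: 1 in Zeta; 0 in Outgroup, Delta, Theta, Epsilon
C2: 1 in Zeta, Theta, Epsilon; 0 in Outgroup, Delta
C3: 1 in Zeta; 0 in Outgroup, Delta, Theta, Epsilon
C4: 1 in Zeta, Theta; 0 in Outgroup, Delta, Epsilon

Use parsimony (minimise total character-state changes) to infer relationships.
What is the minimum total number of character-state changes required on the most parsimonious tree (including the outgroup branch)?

The outgroup has state '0' for every character, so '1' is the derived state throughout.
C1: derived state '1' in Zeta only — an autapomorphy, so it tells us nothing about relationships among taxa.
C2: derived state '1' in Epsilon, Theta, and Zeta only — synapomorphy for {Epsilon, Theta, Zeta}.
C3: derived state '1' in Zeta only — an autapomorphy, so it tells us nothing about relationships among taxa.
C4 (derived state '1') is shared by Theta and Zeta — a synapomorphy uniting that clade.
Most parsimonious ingroup topology: (((Zeta,Theta),Epsilon),Delta).
Changes per character on this tree: C1: 1; C2: 1; C3: 1; C4: 1.
Total = 4.

4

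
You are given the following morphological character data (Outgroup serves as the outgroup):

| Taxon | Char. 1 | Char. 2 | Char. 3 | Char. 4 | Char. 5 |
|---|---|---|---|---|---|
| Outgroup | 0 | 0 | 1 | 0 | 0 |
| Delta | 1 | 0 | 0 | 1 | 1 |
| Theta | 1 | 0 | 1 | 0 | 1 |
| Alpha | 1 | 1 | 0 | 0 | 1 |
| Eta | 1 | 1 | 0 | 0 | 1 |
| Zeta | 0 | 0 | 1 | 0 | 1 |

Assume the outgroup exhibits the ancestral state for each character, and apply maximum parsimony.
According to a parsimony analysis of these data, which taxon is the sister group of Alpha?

Eta

Character polarity is set by the outgroup: the derived state is whichever differs from the outgroup's state, so for Char. 3 the derived state is '0', and for the remaining characters it is '1'.
Char. 1 (derived state '1') is shared by Alpha, Delta, Eta, and Theta — a synapomorphy uniting that clade.
Char. 2 (derived state '1') is shared by Alpha and Eta — a synapomorphy uniting that clade.
Only Alpha, Delta, and Eta show the derived state '0' for Char. 3, supporting them as a clade.
Char. 4: derived state '1' in Delta only — an autapomorphy, so it tells us nothing about relationships among taxa.
Char. 5 (derived state '1') is shared by all ingroup taxa — unites the whole ingroup.
Most parsimonious ingroup topology: (((Delta,(Alpha,Eta)),Theta),Zeta).
Alpha and Eta form a cherry on this tree, so they are sister taxa.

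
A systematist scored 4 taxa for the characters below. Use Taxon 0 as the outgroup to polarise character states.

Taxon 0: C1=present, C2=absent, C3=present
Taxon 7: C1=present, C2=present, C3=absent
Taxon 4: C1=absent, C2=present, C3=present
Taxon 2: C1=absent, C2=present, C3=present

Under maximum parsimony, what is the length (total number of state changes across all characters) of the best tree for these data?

3

Character polarity is set by the outgroup: the derived state is whichever differs from the outgroup's state, so for C1, C3 the derived state is 'absent', and for the remaining characters it is 'present'.
C1 (derived state 'absent') is shared by Taxon 2 and Taxon 4 — a synapomorphy uniting that clade.
All ingroup taxa share the derived state 'present' for C2; it defines the ingroup but does not resolve relationships within it.
C3 (derived state 'absent') is unique to Taxon 7 (autapomorphy; uninformative for grouping).
Most parsimonious ingroup topology: (Taxon 7,(Taxon 4,Taxon 2)).
Changes per character on this tree: C1: 1; C2: 1; C3: 1.
Total = 3.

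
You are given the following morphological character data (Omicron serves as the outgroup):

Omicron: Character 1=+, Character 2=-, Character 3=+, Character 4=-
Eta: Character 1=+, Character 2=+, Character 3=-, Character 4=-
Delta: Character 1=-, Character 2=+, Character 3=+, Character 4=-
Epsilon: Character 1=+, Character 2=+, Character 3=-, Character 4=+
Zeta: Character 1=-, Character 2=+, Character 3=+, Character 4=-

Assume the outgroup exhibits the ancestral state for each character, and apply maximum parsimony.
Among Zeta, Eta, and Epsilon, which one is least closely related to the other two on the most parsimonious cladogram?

Character polarity is set by the outgroup: the derived state is whichever differs from the outgroup's state, so for Character 1, Character 3 the derived state is '-', and for the remaining characters it is '+'.
Only Delta and Zeta show the derived state '-' for Character 1, supporting them as a clade.
All ingroup taxa share the derived state '+' for Character 2; it defines the ingroup but does not resolve relationships within it.
Only Epsilon and Eta show the derived state '-' for Character 3, supporting them as a clade.
Character 4: derived state '+' in Epsilon only — an autapomorphy, so it tells us nothing about relationships among taxa.
Most parsimonious ingroup topology: ((Eta,Epsilon),(Delta,Zeta)).
Eta and Epsilon share a more recent common ancestor with each other than either does with Zeta, so Zeta is the least closely related of the three.

Zeta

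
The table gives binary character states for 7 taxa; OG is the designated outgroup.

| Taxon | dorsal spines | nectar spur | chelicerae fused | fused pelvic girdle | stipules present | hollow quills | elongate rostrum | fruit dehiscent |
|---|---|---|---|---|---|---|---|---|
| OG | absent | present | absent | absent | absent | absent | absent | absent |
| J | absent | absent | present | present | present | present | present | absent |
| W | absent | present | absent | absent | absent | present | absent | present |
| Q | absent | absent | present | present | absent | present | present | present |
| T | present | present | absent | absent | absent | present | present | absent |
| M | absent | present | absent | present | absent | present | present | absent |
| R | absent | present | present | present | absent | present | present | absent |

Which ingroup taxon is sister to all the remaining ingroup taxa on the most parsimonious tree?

W

Character polarity is set by the outgroup: the derived state is whichever differs from the outgroup's state, so for nectar spur the derived state is 'absent', and for the remaining characters it is 'present'.
dorsal spines (derived state 'present') is unique to T (autapomorphy; uninformative for grouping).
nectar spur: derived state 'absent' in J and Q only — synapomorphy for {J, Q}.
Only J, Q, and R show the derived state 'present' for chelicerae fused, supporting them as a clade.
fused pelvic girdle: derived state 'present' in J, M, Q, and R only — synapomorphy for {J, M, Q, R}.
stipules present (derived state 'present') is unique to J (autapomorphy; uninformative for grouping).
All ingroup taxa share the derived state 'present' for hollow quills; it defines the ingroup but does not resolve relationships within it.
elongate rostrum: derived state 'present' in J, M, Q, R, and T only — synapomorphy for {J, M, Q, R, T}.
fruit dehiscent groups Q and W, which is incompatible with the clades supported by the remaining characters; treating it as convergent (homoplasy) costs fewer steps than any alternative tree.
Most parsimonious ingroup topology: (((((J,Q),R),M),T),W).
W is sister to the clade containing all other ingroup taxa, so it is the earliest-diverging (most basal) ingroup lineage.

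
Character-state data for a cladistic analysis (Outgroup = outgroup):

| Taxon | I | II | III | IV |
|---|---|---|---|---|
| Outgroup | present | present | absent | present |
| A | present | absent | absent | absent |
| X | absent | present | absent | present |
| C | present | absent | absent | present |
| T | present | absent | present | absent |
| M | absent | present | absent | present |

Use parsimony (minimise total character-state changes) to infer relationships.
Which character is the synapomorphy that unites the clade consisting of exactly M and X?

Character polarity is set by the outgroup: the derived state is whichever differs from the outgroup's state, so for I, II, IV the derived state is 'absent', and for the remaining characters it is 'present'.
Only M and X show the derived state 'absent' for I, supporting them as a clade.
Only A, C, and T show the derived state 'absent' for II, supporting them as a clade.
III: derived state 'present' in T only — an autapomorphy, so it tells us nothing about relationships among taxa.
IV (derived state 'absent') is shared by A and T — a synapomorphy uniting that clade.
Most parsimonious ingroup topology: (((A,T),C),(X,M)).
The clade {M, X} is supported by I: its derived state 'absent' occurs in exactly those taxa and in no other taxon (including the outgroup).

I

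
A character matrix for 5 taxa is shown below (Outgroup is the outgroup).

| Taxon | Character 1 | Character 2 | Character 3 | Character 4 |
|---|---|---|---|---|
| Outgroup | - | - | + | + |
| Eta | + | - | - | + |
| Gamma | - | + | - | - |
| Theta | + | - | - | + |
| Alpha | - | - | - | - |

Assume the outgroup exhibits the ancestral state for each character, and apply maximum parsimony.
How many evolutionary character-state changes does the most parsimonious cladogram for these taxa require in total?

Character polarity is set by the outgroup: the derived state is whichever differs from the outgroup's state, so for Character 3, Character 4 the derived state is '-', and for the remaining characters it is '+'.
Character 1 (derived state '+') is shared by Eta and Theta — a synapomorphy uniting that clade.
Character 2 (derived state '+') is unique to Gamma (autapomorphy; uninformative for grouping).
All ingroup taxa share the derived state '-' for Character 3; it defines the ingroup but does not resolve relationships within it.
Character 4: derived state '-' in Alpha and Gamma only — synapomorphy for {Alpha, Gamma}.
Most parsimonious ingroup topology: ((Eta,Theta),(Gamma,Alpha)).
Changes per character on this tree: Character 1: 1; Character 2: 1; Character 3: 1; Character 4: 1.
Total = 4.

4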